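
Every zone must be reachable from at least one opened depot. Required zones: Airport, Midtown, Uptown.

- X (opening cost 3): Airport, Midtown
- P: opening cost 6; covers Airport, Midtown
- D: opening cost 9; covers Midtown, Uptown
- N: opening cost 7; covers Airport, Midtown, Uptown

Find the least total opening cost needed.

This is a weighted set-cover instance.
N alone covers Airport, Midtown, Uptown — every zone.
Total opening cost: 7.

7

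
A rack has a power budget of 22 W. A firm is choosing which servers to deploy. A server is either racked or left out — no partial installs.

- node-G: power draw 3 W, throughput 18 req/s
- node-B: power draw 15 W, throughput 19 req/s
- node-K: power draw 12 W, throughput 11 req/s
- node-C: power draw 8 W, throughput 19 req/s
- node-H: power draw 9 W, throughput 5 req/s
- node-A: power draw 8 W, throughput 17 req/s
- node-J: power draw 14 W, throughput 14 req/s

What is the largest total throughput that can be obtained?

54

node-G + node-H + node-A: power draw 3 + 9 + 8 = 20 ≤ 22, throughput 18 + 5 + 17 = 40.
node-G + node-C + node-A: power draw 3 + 8 + 8 = 19 ≤ 22, throughput 18 + 19 + 17 = 54.
node-G + node-C + node-H: power draw 3 + 8 + 9 = 20 ≤ 22, throughput 18 + 19 + 5 = 42.
Best is node-G, node-C, and node-A with total throughput 54.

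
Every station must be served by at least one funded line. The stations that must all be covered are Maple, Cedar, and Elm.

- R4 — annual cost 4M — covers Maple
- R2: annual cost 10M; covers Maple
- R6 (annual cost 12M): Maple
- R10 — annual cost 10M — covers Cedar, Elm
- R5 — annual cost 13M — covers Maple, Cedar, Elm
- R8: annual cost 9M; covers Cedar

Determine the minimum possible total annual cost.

13

This is a weighted set-cover instance.
The greedy cost-per-new-station heuristic would pick R4 and R10 for 14, but a cheaper cover exists.
R5 alone covers Maple, Cedar, Elm — every station.
Total annual cost: 13.
No cover costs less than 13.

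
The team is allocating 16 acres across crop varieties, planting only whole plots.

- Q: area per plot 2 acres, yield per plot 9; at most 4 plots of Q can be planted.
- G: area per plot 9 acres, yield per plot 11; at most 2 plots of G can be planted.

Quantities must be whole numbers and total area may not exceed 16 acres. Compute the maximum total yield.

Q has the best ratio (9/2); taking only Q gives at most 4×9 = 36 (stopped by the supply cap of 4).
Mixing does better — 3×Q and 1×G: area 15 ≤ 16, yield 3·9 + 1·11 = 38.

38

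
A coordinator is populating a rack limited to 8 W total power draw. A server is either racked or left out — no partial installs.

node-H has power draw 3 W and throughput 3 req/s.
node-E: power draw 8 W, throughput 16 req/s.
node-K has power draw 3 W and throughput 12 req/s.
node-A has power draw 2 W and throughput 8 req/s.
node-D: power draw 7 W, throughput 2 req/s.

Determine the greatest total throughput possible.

23

Take node-H, node-K, and node-A: power draw 3 + 3 + 2 = 8 ≤ 8, throughput 3 + 12 + 8 = 23.
No other feasible combination does better.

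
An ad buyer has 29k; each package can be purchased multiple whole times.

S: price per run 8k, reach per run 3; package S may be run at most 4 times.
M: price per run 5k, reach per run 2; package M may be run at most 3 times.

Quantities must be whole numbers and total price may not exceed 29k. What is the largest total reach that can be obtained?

Take 3×S and 1×M: price 29 ≤ 29, reach 3·3 + 1·2 = 11.
No other integer combination yields more.

11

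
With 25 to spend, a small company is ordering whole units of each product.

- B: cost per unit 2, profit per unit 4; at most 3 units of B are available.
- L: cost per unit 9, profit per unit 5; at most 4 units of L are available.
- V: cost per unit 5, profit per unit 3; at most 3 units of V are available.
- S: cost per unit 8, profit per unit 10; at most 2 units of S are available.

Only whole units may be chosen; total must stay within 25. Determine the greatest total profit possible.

32

B has the best ratio (4/2); taking only B gives at most 3×4 = 12 (stopped by the supply cap of 3).
Mixing does better — 3×B and 2×S: cost 22 ≤ 25, profit 3·4 + 2·10 = 32.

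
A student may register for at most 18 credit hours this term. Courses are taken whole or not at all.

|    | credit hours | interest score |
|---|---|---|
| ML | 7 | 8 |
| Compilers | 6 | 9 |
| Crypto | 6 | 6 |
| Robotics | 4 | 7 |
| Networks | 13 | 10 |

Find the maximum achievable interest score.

Take ML, Compilers, and Robotics: credit hours 7 + 6 + 4 = 17 ≤ 18, interest score 8 + 9 + 7 = 24.
No other feasible combination does better.

24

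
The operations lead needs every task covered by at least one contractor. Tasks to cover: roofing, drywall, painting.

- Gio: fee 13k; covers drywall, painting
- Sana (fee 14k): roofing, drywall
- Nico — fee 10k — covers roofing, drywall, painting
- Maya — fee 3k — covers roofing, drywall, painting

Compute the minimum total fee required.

3

Maya alone covers roofing, drywall, painting — every task.
Total fee: 3.
No cover costs less than 3.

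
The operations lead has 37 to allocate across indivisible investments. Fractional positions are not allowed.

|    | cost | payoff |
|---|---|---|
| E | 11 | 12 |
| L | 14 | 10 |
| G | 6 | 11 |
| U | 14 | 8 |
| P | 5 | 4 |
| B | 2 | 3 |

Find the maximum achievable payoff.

Allowing fractional choices, the relaxed optimum would be about 39.3, but investments are indivisible.
E + L + G + B: cost 11 + 14 + 6 + 2 = 33 ≤ 37, payoff 12 + 10 + 11 + 3 = 36.
E + L + G + P: cost 11 + 14 + 6 + 5 = 36 ≤ 37, payoff 12 + 10 + 11 + 4 = 37.
E + G + U + P: cost 11 + 6 + 14 + 5 = 36 ≤ 37, payoff 12 + 11 + 8 + 4 = 35.
Best is E, L, G, and P with total payoff 37.

37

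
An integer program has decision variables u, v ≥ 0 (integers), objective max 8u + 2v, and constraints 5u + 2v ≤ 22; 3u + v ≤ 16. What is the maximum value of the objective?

34

Relaxing integrality, the LP optimum is 35.20 at (u,v) = (4.4, 0), which is not an integer point.
(u,v)=(4,1): 5·4+2·1=22≤22, 3·4+1·1=13≤16, objective 34.
(u,v)=(4,0): 5·4+2·0=20≤22, 3·4+1·0=12≤16, objective 32.
(u,v)=(3,2): 5·3+2·2=19≤22, 3·3+1·2=11≤16, objective 28.
(u,v)=(3,1): 5·3+2·1=17≤22, 3·3+1·1=10≤16, objective 26.
The best lattice point is (4,1), giving 34.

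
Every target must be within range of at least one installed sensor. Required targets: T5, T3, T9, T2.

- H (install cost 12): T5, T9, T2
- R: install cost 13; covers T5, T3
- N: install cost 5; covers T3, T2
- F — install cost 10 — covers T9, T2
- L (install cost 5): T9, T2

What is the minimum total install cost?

This is an integer covering problem.
The greedy cost-per-new-target heuristic would pick N, L, and H for 22, but a cheaper cover exists.
Choose H and N: together they cover T5, T3, T9, T2 — every target.
Total install cost: 12 + 5 = 17.
No cover costs less than 17.

17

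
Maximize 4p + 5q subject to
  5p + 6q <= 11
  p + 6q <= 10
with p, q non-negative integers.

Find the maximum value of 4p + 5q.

Relaxing integrality, the LP optimum is 9.12 at (p,q) = (0.25, 1.62), which is not an integer point.
(p,q)=(1,1): 5·1+6·1=11≤11, 1·1+6·1=7≤10, objective 9.
(p,q)=(2,0): 5·2+6·0=10≤11, 1·2+6·0=2≤10, objective 8.
(p,q)=(0,1): 5·0+6·1=6≤11, 1·0+6·1=6≤10, objective 5.
(p,q)=(1,0): 5·1+6·0=5≤11, 1·1+6·0=1≤10, objective 4.
No feasible integer point exceeds 9.

9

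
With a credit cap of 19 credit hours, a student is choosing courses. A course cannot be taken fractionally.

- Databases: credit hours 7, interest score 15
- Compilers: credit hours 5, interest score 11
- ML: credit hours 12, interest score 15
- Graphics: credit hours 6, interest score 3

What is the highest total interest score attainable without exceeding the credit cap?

Allowing fractional choices, the relaxed optimum would be about 34.8, but courses are indivisible.
Databases + Compilers + Graphics: credit hours 7 + 5 + 6 = 18 ≤ 19, interest score 15 + 11 + 3 = 29.
Databases + ML: credit hours 7 + 12 = 19 ≤ 19, interest score 15 + 15 = 30.
Databases + Compilers: credit hours 7 + 5 = 12 ≤ 19, interest score 15 + 11 = 26.
Best is Databases and ML with total interest score 30.

30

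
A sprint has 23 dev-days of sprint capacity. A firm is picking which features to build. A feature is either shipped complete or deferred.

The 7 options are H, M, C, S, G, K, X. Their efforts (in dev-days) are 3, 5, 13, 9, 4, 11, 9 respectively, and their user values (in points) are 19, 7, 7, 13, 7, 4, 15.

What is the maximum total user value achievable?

48

Take H, M, G, and X: effort 3 + 5 + 4 + 9 = 21 ≤ 23, user value 19 + 7 + 7 + 15 = 48.
No other feasible combination does better.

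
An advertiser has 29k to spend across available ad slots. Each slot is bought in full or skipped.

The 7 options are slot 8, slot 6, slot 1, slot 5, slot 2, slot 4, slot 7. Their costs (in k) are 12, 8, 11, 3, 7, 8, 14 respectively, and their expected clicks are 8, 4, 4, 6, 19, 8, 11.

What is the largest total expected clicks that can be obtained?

Treat it as a binary knapsack problem.
Allowing fractional choices, the relaxed optimum would be about 41.6, but ad slots are indivisible.
slot 6 + slot 5 + slot 2 + slot 4: cost 8 + 3 + 7 + 8 = 26 ≤ 29, expected clicks 4 + 6 + 19 + 8 = 37.
slot 2 + slot 4 + slot 7: cost 7 + 8 + 14 = 29 ≤ 29, expected clicks 19 + 8 + 11 = 38.
slot 1 + slot 5 + slot 2 + slot 4: cost 11 + 3 + 7 + 8 = 29 ≤ 29, expected clicks 4 + 6 + 19 + 8 = 37.
Best is slot 2, slot 4, and slot 7 with total expected clicks 38.

38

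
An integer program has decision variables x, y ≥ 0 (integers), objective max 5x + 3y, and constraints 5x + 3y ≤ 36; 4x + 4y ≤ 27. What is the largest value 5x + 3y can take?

Relaxing integrality, the LP optimum is 33.75 at (x,y) = (6.75, 0), which is not an integer point.
(x,y)=(6,0): 5·6+3·0=30≤36, 4·6+4·0=24≤27, objective 30.
(x,y)=(5,1): 5·5+3·1=28≤36, 4·5+4·1=24≤27, objective 28.
(x,y)=(5,0): 5·5+3·0=25≤36, 4·5+4·0=20≤27, objective 25.
No feasible integer point exceeds 30.

30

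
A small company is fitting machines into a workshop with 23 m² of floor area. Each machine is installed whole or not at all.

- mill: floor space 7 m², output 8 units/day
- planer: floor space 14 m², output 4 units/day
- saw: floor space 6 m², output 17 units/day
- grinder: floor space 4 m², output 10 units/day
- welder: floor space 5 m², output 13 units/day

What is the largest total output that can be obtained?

Treat it as a binary knapsack problem.
Take mill, saw, grinder, and welder: floor space 7 + 6 + 4 + 5 = 22 ≤ 23, output 8 + 17 + 10 + 13 = 48.
No other feasible combination does better.

48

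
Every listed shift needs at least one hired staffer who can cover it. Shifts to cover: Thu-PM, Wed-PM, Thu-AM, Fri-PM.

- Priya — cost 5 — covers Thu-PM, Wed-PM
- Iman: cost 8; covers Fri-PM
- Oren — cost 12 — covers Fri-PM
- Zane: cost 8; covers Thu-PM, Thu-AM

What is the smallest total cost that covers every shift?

Choose Priya, Iman, and Zane: together they cover Thu-PM, Wed-PM, Thu-AM, Fri-PM — every shift.
Total cost: 5 + 8 + 8 = 21.
No cover costs less than 21.

21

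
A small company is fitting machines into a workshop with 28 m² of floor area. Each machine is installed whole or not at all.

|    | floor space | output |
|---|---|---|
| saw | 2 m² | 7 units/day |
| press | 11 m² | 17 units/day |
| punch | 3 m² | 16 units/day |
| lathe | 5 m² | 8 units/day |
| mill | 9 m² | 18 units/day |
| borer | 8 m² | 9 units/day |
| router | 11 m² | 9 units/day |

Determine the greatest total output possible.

Allowing fractional choices, the relaxed optimum would be about 62.9, but machines are indivisible.
saw + press + punch + mill: floor space 2 + 11 + 3 + 9 = 25 ≤ 28, output 7 + 17 + 16 + 18 = 58.
saw + punch + lathe + mill + borer: floor space 2 + 3 + 5 + 9 + 8 = 27 ≤ 28, output 7 + 16 + 8 + 18 + 9 = 58.
press + punch + lathe + mill: floor space 11 + 3 + 5 + 9 = 28 ≤ 28, output 17 + 16 + 8 + 18 = 59.
Best is press, punch, lathe, and mill with total output 59.

59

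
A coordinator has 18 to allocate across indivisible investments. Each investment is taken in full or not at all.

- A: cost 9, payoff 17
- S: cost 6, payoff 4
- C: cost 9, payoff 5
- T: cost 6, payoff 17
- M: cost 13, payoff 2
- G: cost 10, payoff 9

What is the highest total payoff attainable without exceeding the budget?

Allowing fractional choices, the relaxed optimum would be about 36.7, but investments are indivisible.
C + T: cost 9 + 6 = 15 ≤ 18, payoff 5 + 17 = 22.
A + T: cost 9 + 6 = 15 ≤ 18, payoff 17 + 17 = 34.
T + G: cost 6 + 10 = 16 ≤ 18, payoff 17 + 9 = 26.
Best is A and T with total payoff 34.

34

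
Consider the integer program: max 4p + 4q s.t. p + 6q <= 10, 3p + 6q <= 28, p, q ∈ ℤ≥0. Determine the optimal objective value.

36

Relaxing integrality, the LP optimum is 37.33 at (p,q) = (9.33, 0), which is not an integer point.
(p,q)=(9,0): 1·9+6·0=9≤10, 3·9+6·0=27≤28, objective 36.
(p,q)=(8,0): 1·8+6·0=8≤10, 3·8+6·0=24≤28, objective 32.
The best lattice point is (9,0), giving 36.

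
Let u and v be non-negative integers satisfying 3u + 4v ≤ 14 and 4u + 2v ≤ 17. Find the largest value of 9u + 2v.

Relaxing integrality, the LP optimum is 38.25 at (u,v) = (4.25, 0), which is not an integer point.
(u,v)=(4,0): 3·4+4·0=12≤14, 4·4+2·0=16≤17, objective 36.
(u,v)=(3,1): 3·3+4·1=13≤14, 4·3+2·1=14≤17, objective 29.
(u,v)=(3,0): 3·3+4·0=9≤14, 4·3+2·0=12≤17, objective 27.
Maximum is 36 at (u,v)=(4,0).

36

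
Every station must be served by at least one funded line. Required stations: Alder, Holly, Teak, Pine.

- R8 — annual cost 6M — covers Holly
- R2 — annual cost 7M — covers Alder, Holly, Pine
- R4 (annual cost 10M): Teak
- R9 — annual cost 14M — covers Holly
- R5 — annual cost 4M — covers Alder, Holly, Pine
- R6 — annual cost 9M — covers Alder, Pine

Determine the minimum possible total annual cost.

Choose R4 and R5: together they cover Alder, Holly, Teak, Pine — every station.
Total annual cost: 10 + 4 = 14.
No cover costs less than 14.

14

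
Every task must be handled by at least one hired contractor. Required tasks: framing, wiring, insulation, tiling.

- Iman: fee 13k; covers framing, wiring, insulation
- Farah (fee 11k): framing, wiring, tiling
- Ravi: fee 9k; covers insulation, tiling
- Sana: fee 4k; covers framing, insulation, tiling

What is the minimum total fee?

This is an integer covering problem.
Choose Farah and Sana: together they cover framing, wiring, insulation, tiling — every task.
Total fee: 11 + 4 = 15.
No cover costs less than 15.

15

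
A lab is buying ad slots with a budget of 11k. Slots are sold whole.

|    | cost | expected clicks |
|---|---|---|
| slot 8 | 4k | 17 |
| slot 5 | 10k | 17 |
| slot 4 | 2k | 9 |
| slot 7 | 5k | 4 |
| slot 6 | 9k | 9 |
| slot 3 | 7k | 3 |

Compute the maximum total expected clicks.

Take slot 8, slot 4, and slot 7: cost 4 + 2 + 5 = 11 ≤ 11, expected clicks 17 + 9 + 4 = 30.
No other feasible combination does better.

30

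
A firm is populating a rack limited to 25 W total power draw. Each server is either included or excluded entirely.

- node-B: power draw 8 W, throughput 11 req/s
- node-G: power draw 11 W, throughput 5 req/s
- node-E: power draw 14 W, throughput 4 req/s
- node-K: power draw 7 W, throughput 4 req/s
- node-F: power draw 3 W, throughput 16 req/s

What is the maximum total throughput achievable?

Allowing fractional choices, the relaxed optimum would be about 34.2, but servers are indivisible.
node-B + node-G + node-F: power draw 8 + 11 + 3 = 22 ≤ 25, throughput 11 + 5 + 16 = 32.
node-B + node-K + node-F: power draw 8 + 7 + 3 = 18 ≤ 25, throughput 11 + 4 + 16 = 31.
Best is node-B, node-G, and node-F with total throughput 32.

32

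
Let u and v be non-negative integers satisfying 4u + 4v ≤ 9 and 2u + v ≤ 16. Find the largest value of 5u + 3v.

The continuous relaxation peaks at (2.25, 0) with value 11.25; rounding to a feasible lattice point costs some objective.
(u,v)=(2,0): 4·2+4·0=8≤9, 2·2+1·0=4≤16, objective 10.
(u,v)=(1,1): 4·1+4·1=8≤9, 2·1+1·1=3≤16, objective 8.
(u,v)=(1,0): 4·1+4·0=4≤9, 2·1+1·0=2≤16, objective 5.
No feasible integer point exceeds 10.

10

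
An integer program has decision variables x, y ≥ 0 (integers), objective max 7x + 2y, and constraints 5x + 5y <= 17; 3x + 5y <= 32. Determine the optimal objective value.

Relaxing integrality, the LP optimum is 23.80 at (x,y) = (3.4, 0), which is not an integer point.
(x,y)=(3,0): 5·3+5·0=15≤17, 3·3+5·0=9≤32, objective 21.
(x,y)=(2,1): 5·2+5·1=15≤17, 3·2+5·1=11≤32, objective 16.
(x,y)=(2,0): 5·2+5·0=10≤17, 3·2+5·0=6≤32, objective 14.
Maximum is 21 at (x,y)=(3,0).

21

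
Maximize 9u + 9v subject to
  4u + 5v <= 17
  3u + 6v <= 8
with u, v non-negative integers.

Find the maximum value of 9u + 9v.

(u,v)=(2,0): 4·2+5·0=8≤17, 3·2+6·0=6≤8, objective 18.
(u,v)=(1,0): 4·1+5·0=4≤17, 3·1+6·0=3≤8, objective 9.
Maximum is 18 at (u,v)=(2,0).

18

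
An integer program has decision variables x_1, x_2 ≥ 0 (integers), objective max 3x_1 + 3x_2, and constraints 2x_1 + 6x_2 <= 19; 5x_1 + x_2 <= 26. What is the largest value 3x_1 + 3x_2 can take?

(x_1,x_2)=(5,1) is feasible, giving 18.
(x_1,x_2)=(5,0) is feasible, giving 15.
(x_1,x_2)=(3,2) is feasible, giving 15.
(x_1,x_2)=(4,1) is feasible, giving 15.
The best lattice point is (5,1), giving 18.

18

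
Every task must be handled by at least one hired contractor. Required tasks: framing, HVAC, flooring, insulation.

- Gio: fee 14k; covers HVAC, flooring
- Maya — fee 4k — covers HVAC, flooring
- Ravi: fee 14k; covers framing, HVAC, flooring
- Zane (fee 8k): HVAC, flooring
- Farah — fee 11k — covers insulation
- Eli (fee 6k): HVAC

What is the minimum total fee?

25

This is an integer covering problem.
The greedy cost-per-new-task heuristic would pick Maya, Farah, and Ravi for 29, but a cheaper cover exists.
Choose Ravi and Farah: together they cover framing, HVAC, flooring, insulation — every task.
Total fee: 14 + 11 = 25.
No cover costs less than 25.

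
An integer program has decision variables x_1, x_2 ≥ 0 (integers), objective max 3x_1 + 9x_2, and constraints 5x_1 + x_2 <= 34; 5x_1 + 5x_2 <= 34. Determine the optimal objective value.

Relaxing integrality, the LP optimum is 61.20 at (x_1,x_2) = (0, 6.8), which is not an integer point.
(x_1,x_2)=(0,6): 5·0+1·6=6≤34, 5·0+5·6=30≤34, objective 54.
(x_1,x_2)=(1,5): 5·1+1·5=10≤34, 5·1+5·5=30≤34, objective 48.
(x_1,x_2)=(0,5): 5·0+1·5=5≤34, 5·0+5·5=25≤34, objective 45.
The best lattice point is (0,6), giving 54.

54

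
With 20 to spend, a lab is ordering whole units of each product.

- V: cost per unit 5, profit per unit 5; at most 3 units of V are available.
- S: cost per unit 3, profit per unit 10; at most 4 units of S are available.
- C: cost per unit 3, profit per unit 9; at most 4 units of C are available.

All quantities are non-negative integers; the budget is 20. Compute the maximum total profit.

58

3×S and 3×C: cost 18 ≤ 20, profit 3·10 + 3·9 = 57.
4×S and 2×C: cost 18 ≤ 20, profit 4·10 + 2·9 = 58.
Best is 58.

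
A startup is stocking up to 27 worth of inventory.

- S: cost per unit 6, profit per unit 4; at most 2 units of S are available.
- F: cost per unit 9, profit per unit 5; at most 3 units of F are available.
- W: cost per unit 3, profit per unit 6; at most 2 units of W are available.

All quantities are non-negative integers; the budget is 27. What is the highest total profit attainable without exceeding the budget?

25

W has the best ratio (6/3); taking only W gives at most 2×6 = 12 (stopped by the supply cap of 2).
Mixing does better — 2×S, 1×F, and 2×W: cost 27 ≤ 27, profit 2·4 + 1·5 + 2·6 = 25.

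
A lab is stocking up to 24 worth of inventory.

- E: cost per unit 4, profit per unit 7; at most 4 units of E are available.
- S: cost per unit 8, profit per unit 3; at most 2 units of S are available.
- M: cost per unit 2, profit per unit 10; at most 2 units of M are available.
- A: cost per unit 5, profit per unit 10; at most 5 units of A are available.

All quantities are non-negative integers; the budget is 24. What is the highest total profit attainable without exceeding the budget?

1×E, 2×M, and 3×A: cost 23 ≤ 24, profit 1·7 + 2·10 + 3·10 = 57.
2×M and 4×A: cost 24 ≤ 24, profit 2·10 + 4·10 = 60.
Best is 60.

60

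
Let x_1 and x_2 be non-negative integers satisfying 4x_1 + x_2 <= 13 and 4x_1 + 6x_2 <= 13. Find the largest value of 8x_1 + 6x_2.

The continuous relaxation peaks at (3.25, 0) with value 26.00; rounding to a feasible lattice point costs some objective.
(x_1,x_2)=(3,0): 4·3+1·0=12≤13, 4·3+6·0=12≤13, objective 24.
(x_1,x_2)=(2,0): 4·2+1·0=8≤13, 4·2+6·0=8≤13, objective 16.
No feasible integer point exceeds 24.

24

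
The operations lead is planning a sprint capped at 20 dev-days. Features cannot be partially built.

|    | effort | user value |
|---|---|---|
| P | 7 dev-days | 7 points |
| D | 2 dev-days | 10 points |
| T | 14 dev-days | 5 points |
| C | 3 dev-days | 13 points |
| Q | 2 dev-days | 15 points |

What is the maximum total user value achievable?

45

Allowing fractional choices, the relaxed optimum would be about 47.1, but features are indivisible.
D + C + Q: effort 2 + 3 + 2 = 7 ≤ 20, user value 10 + 13 + 15 = 38.
P + D + C + Q: effort 7 + 2 + 3 + 2 = 14 ≤ 20, user value 7 + 10 + 13 + 15 = 45.
P + C + Q: effort 7 + 3 + 2 = 12 ≤ 20, user value 7 + 13 + 15 = 35.
Best is P, D, C, and Q with total user value 45.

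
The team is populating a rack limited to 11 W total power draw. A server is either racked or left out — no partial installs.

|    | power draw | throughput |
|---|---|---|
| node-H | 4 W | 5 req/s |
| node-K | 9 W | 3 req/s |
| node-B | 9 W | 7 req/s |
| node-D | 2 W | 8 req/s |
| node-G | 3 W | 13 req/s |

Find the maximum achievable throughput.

Allowing fractional choices, the relaxed optimum would be about 27.6, but servers are indivisible.
node-D + node-G: power draw 2 + 3 = 5 ≤ 11, throughput 8 + 13 = 21.
node-H + node-D + node-G: power draw 4 + 2 + 3 = 9 ≤ 11, throughput 5 + 8 + 13 = 26.
Best is node-H, node-D, and node-G with total throughput 26.

26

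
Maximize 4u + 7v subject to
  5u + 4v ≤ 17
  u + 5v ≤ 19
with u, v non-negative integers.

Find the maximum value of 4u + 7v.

25

(u,v)=(1,3): 5·1+4·3=17≤17, 1·1+5·3=16≤19, objective 25.
(u,v)=(0,3): 5·0+4·3=12≤17, 1·0+5·3=15≤19, objective 21.
(u,v)=(1,2): 5·1+4·2=13≤17, 1·1+5·2=11≤19, objective 18.
No feasible integer point exceeds 25.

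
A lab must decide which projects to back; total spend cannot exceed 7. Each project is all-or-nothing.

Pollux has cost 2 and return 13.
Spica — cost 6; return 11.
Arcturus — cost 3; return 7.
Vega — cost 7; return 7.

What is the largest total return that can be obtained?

20

Take Pollux and Arcturus: cost 2 + 3 = 5 ≤ 7, return 13 + 7 = 20.
No other feasible combination does better.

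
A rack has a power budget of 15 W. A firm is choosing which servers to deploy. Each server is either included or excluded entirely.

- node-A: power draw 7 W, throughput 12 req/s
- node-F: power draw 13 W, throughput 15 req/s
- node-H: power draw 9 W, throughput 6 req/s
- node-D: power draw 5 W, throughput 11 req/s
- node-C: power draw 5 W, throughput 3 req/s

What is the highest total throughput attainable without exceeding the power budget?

23

Allowing fractional choices, the relaxed optimum would be about 26.5, but servers are indivisible.
node-A + node-C: power draw 7 + 5 = 12 ≤ 15, throughput 12 + 3 = 15.
node-H + node-D: power draw 9 + 5 = 14 ≤ 15, throughput 6 + 11 = 17.
node-A + node-D: power draw 7 + 5 = 12 ≤ 15, throughput 12 + 11 = 23.
Best is node-A and node-D with total throughput 23.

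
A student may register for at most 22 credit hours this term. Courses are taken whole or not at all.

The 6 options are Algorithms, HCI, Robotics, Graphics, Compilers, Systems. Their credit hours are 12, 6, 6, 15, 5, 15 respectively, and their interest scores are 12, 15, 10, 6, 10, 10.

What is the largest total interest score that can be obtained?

35

Treat it as a binary knapsack problem.
Take HCI, Robotics, and Compilers: credit hours 6 + 6 + 5 = 17 ≤ 22, interest score 15 + 10 + 10 = 35.
No other feasible combination does better.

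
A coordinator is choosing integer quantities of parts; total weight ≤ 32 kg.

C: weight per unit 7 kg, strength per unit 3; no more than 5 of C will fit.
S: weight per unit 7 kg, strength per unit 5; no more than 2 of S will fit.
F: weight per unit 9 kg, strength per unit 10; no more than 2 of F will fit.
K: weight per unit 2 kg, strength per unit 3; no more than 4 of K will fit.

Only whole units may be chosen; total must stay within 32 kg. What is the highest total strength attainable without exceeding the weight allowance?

This is a bounded integer knapsack.
K has the best ratio (3/2); taking only K gives at most 4×3 = 12 (stopped by the supply cap of 4).
Mixing does better — 1×S, 2×F, and 3×K: weight 31 ≤ 32, strength 1·5 + 2·10 + 3·3 = 34.

34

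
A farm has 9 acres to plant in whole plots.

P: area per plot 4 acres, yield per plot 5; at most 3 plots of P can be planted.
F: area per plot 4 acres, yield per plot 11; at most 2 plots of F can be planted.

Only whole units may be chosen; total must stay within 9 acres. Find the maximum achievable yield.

22

F has the best ratio (11/4); taking only F gives at most 2×11 = 22 (stopped by the area limit).
Optimal: 2×F: area 8 ≤ 9, yield 2·11 = 22.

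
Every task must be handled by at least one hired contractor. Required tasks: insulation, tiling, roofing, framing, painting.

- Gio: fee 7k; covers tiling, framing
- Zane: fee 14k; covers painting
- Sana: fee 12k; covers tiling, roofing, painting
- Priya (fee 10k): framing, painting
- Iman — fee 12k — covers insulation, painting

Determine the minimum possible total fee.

This is a weighted set-cover instance.
Choose Gio, Sana, and Iman: together they cover insulation, tiling, roofing, framing, painting — every task.
Total fee: 7 + 12 + 12 = 31.

31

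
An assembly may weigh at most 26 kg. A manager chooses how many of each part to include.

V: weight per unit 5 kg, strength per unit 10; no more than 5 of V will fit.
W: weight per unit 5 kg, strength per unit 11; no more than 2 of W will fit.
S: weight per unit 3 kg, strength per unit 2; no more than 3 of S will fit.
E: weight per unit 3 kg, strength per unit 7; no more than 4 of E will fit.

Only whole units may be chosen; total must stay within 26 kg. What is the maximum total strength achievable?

Take 2×V, 2×W, and 2×E: weight 26 ≤ 26, strength 2·10 + 2·11 + 2·7 = 56.
No other integer combination yields more.

56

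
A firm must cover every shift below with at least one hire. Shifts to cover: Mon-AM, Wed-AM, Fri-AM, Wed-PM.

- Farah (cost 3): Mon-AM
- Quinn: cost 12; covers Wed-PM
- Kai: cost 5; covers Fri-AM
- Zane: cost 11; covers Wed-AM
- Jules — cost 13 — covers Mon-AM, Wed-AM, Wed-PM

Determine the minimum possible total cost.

This is an integer covering problem.
The greedy cost-per-new-shift heuristic would pick Farah, Kai, and Jules for 21, but a cheaper cover exists.
Choose Kai and Jules: together they cover Mon-AM, Wed-AM, Fri-AM, Wed-PM — every shift.
Total cost: 5 + 13 = 18.
No cover costs less than 18.

18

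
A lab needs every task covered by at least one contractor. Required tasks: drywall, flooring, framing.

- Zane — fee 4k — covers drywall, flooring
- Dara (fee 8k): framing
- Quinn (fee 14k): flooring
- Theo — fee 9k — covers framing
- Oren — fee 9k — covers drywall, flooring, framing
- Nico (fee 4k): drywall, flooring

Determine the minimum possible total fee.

The greedy cost-per-new-task heuristic would pick Zane and Dara for 12, but a cheaper cover exists.
Oren alone covers drywall, flooring, framing — every task.
Total fee: 9.
No cover costs less than 9.

9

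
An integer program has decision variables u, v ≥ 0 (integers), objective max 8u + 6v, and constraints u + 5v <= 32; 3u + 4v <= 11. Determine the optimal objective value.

(u,v)=(3,0) is feasible, giving 24.
(u,v)=(2,1) is feasible, giving 22.
No feasible integer point exceeds 24.

24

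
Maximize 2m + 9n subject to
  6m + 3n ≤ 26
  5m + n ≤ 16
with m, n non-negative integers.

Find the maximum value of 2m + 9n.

The continuous relaxation peaks at (0, 8.67) with value 78.00; rounding to a feasible lattice point costs some objective.
(m,n)=(0,8): 6·0+3·8=24≤26, 5·0+1·8=8≤16, objective 72.
(m,n)=(0,7): 6·0+3·7=21≤26, 5·0+1·7=7≤16, objective 63.
No feasible integer point exceeds 72.

72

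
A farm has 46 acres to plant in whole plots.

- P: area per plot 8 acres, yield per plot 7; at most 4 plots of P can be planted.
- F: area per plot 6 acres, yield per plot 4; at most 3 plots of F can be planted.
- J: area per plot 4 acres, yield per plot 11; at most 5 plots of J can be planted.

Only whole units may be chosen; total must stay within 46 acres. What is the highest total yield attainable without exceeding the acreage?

This is a bounded integer knapsack.
Take 3×P and 5×J: area 44 ≤ 46, yield 3·7 + 5·11 = 76.
J has the best ratio (11/4) and is taken to its limit of 5; remaining capacity is filled optimally with the others.

76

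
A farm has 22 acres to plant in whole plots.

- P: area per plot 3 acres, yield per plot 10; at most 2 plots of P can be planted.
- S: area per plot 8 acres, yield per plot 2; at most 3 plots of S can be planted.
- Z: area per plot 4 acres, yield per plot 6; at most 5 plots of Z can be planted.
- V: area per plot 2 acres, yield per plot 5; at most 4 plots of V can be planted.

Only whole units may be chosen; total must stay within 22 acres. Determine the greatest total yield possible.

52

P has the best ratio (10/3); taking only P gives at most 2×10 = 20 (stopped by the supply cap of 2).
Mixing does better — 2×P, 2×Z, and 4×V: area 22 ≤ 22, yield 2·10 + 2·6 + 4·5 = 52.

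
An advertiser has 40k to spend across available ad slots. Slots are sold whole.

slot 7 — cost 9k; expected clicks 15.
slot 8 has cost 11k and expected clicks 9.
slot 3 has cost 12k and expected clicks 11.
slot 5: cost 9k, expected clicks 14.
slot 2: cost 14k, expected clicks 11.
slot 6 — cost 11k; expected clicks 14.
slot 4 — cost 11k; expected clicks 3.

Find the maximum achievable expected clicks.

Take slot 7, slot 8, slot 5, and slot 6: cost 9 + 11 + 9 + 11 = 40 ≤ 40, expected clicks 15 + 9 + 14 + 14 = 52.
No other feasible combination does better.

52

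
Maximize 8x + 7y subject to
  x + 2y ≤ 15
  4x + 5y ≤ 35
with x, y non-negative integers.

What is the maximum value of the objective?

64

The continuous relaxation peaks at (8.75, 0) with value 70.00; rounding to a feasible lattice point costs some objective.
(x,y)=(8,0): 1·8+2·0=8≤15, 4·8+5·0=32≤35, objective 64.
(x,y)=(7,1): 1·7+2·1=9≤15, 4·7+5·1=33≤35, objective 63.
(x,y)=(7,0): 1·7+2·0=7≤15, 4·7+5·0=28≤35, objective 56.
The best lattice point is (8,0), giving 64.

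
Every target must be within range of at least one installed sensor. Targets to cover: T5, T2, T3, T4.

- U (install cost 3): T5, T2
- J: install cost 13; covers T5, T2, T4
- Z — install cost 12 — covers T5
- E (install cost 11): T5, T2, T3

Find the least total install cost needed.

The greedy cost-per-new-target heuristic would pick U, E, and J for 27, but a cheaper cover exists.
Choose J and E: together they cover T5, T2, T3, T4 — every target.
Total install cost: 13 + 11 = 24.
No cover costs less than 24.

24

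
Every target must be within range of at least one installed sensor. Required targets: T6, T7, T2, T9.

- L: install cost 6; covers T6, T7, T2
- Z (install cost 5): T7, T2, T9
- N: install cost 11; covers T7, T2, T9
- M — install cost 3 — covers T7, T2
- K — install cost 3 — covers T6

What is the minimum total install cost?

Choose Z and K: together they cover T6, T7, T2, T9 — every target.
Total install cost: 5 + 3 = 8.

8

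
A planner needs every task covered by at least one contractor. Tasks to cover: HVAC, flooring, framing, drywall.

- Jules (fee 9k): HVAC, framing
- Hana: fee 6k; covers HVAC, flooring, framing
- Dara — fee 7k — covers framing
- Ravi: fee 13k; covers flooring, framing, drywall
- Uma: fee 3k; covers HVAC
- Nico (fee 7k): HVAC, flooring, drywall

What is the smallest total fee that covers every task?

13

Choose Hana and Nico: together they cover HVAC, flooring, framing, drywall — every task.
Total fee: 6 + 7 = 13.
No cover costs less than 13.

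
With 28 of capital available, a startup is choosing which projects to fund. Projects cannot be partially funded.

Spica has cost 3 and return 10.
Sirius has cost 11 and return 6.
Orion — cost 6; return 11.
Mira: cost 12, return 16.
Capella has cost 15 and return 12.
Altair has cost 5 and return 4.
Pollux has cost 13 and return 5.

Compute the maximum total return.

41

This is a 0-1 knapsack instance.
Take Spica, Orion, Mira, and Altair: cost 3 + 6 + 12 + 5 = 26 ≤ 28, return 10 + 11 + 16 + 4 = 41.
No other feasible combination does better.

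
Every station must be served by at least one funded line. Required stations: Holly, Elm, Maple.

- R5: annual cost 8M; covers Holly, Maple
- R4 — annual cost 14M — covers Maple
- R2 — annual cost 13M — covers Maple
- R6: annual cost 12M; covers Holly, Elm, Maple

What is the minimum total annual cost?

This is a weighted set-cover instance.
The greedy cost-per-new-station heuristic would pick R5 and R6 for 20, but a cheaper cover exists.
R6 alone covers Holly, Elm, Maple — every station.
Total annual cost: 12.
No cover costs less than 12.

12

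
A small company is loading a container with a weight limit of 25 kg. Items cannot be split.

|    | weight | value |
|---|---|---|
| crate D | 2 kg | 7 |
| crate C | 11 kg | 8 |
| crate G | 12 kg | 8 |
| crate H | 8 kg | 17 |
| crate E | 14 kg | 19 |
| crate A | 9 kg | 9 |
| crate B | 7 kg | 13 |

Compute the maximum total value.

Take crate D, crate H, and crate E: weight 2 + 8 + 14 = 24 ≤ 25, value 7 + 17 + 19 = 43.
No other feasible combination does better.

43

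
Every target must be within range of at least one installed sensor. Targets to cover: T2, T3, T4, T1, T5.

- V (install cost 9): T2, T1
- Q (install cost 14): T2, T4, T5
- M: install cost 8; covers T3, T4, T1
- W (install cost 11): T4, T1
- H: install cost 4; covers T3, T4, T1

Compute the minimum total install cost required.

18

Choose Q and H: together they cover T2, T3, T4, T1, T5 — every target.
Total install cost: 14 + 4 = 18.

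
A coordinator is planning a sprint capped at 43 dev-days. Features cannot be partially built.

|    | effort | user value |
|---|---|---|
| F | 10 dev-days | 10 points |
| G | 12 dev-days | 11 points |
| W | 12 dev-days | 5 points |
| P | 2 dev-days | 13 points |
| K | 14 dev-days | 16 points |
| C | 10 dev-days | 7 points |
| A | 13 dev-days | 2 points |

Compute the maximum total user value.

This is an integer program with binary decision variables.
Allowing fractional choices, the relaxed optimum would be about 53.5, but features are indivisible.
F + G + P + K: effort 10 + 12 + 2 + 14 = 38 ≤ 43, user value 10 + 11 + 13 + 16 = 50.
G + P + K + C: effort 12 + 2 + 14 + 10 = 38 ≤ 43, user value 11 + 13 + 16 + 7 = 47.
Best is F, G, P, and K with total user value 50.

50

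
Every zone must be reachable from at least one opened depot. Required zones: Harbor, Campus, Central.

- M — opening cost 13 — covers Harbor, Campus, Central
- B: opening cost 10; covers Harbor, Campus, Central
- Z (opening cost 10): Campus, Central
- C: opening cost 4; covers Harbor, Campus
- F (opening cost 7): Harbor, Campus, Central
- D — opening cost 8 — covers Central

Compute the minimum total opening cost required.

7

The greedy cost-per-new-zone heuristic would pick C and F for 11, but a cheaper cover exists.
F alone covers Harbor, Campus, Central — every zone.
Total opening cost: 7.
No cover costs less than 7.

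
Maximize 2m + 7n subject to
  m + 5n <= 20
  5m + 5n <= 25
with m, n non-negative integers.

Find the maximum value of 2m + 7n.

(m,n)=(0,4) is feasible, giving 28.
(m,n)=(2,3) is feasible, giving 25.
(m,n)=(1,3) is feasible, giving 23.
The best lattice point is (0,4), giving 28.

28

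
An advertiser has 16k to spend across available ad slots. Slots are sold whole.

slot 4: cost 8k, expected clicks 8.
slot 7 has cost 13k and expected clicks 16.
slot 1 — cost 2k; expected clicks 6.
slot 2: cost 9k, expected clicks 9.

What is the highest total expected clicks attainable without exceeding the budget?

Take slot 7 and slot 1: cost 13 + 2 = 15 ≤ 16, expected clicks 16 + 6 = 22.
No other feasible combination does better.

22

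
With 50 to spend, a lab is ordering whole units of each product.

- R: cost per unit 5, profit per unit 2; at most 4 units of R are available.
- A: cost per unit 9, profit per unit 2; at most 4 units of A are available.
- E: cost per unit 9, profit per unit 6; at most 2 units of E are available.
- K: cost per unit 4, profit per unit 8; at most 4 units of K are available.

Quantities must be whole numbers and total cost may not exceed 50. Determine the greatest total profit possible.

1×R, 1×A, 2×E, and 4×K: cost 48 ≤ 50, profit 1·2 + 1·2 + 2·6 + 4·8 = 48.
3×R, 2×E, and 4×K: cost 49 ≤ 50, profit 3·2 + 2·6 + 4·8 = 50.
Best is 50.

50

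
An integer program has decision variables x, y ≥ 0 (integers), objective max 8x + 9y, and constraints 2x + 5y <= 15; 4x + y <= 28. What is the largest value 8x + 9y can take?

56

(x,y)=(7,0): 2·7+5·0=14≤15, 4·7+1·0=28≤28, objective 56.
(x,y)=(5,1): 2·5+5·1=15≤15, 4·5+1·1=21≤28, objective 49.
(x,y)=(6,0): 2·6+5·0=12≤15, 4·6+1·0=24≤28, objective 48.
(x,y)=(5,0): 2·5+5·0=10≤15, 4·5+1·0=20≤28, objective 40.
No feasible integer point exceeds 56.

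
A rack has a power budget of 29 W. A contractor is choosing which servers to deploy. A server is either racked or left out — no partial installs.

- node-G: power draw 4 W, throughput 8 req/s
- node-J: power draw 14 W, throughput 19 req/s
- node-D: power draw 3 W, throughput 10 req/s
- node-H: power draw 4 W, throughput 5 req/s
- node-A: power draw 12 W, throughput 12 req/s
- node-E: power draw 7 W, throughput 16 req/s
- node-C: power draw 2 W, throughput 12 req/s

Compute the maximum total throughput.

58

Allowing fractional choices, the relaxed optimum would be about 63.6, but servers are indivisible.
node-J + node-D + node-E + node-C: power draw 14 + 3 + 7 + 2 = 26 ≤ 29, throughput 19 + 10 + 16 + 12 = 57.
node-G + node-J + node-E + node-C: power draw 4 + 14 + 7 + 2 = 27 ≤ 29, throughput 8 + 19 + 16 + 12 = 55.
node-G + node-D + node-A + node-E + node-C: power draw 4 + 3 + 12 + 7 + 2 = 28 ≤ 29, throughput 8 + 10 + 12 + 16 + 12 = 58.
Best is node-G, node-D, node-A, node-E, and node-C with total throughput 58.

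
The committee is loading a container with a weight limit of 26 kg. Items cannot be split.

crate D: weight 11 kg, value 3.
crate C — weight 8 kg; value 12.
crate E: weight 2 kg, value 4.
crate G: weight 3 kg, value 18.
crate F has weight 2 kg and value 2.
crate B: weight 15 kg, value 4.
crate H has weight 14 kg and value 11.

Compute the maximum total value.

41

Allowing fractional choices, the relaxed optimum would be about 44.6, but items are indivisible.
crate C + crate G + crate H: weight 8 + 3 + 14 = 25 ≤ 26, value 12 + 18 + 11 = 41.
crate D + crate C + crate E + crate G + crate F: weight 11 + 8 + 2 + 3 + 2 = 26 ≤ 26, value 3 + 12 + 4 + 18 + 2 = 39.
crate D + crate C + crate E + crate G: weight 11 + 8 + 2 + 3 = 24 ≤ 26, value 3 + 12 + 4 + 18 = 37.
Best is crate C, crate G, and crate H with total value 41.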